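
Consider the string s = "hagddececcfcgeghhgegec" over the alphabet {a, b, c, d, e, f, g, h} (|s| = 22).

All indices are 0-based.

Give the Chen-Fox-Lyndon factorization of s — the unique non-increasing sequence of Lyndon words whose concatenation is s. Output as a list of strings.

["h", "agddececcfcgeghhgegec"]

emit factor 1: 'h' (i=0, period=1)
emit factor 2: 'agddececcfcgeghhgegec' (i=1, period=21)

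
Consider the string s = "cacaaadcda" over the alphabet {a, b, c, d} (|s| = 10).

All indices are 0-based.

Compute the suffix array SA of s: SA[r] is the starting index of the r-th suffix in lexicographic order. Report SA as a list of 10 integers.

sorted suffixes:
  #0 SA[0]=9  'a'
  #1 SA[1]=3  'aaadcda'
  #2 SA[2]=4  'aadcda'
  #3 SA[3]=1  'acaaadcda'
  #4 SA[4]=5  'adcda'
  #5 SA[5]=2  'caaadcda'
  #6 SA[6]=0  'cacaaadcda'
  #7 SA[7]=7  'cda'
  #8 SA[8]=8  'da'
  #9 SA[9]=6  'dcda'

[9, 3, 4, 1, 5, 2, 0, 7, 8, 6]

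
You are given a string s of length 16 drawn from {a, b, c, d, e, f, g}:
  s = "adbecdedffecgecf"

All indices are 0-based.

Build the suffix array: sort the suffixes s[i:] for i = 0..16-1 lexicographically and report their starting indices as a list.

[0, 2, 4, 14, 11, 1, 5, 7, 3, 13, 10, 6, 15, 9, 8, 12]

rank | idx | suffix
   0 |   0 | adbecdedffecgecf
   1 |   2 | becdedffecgecf
   2 |   4 | cdedffecgecf
   3 |  14 | cf
   4 |  11 | cgecf
   5 |   1 | dbecdedffecgecf
   6 |   5 | dedffecgecf
   7 |   7 | dffecgecf
   8 |   3 | ecdedffecgecf
   9 |  13 | ecf
  10 |  10 | ecgecf
  11 |   6 | edffecgecf
  12 |  15 | f
  13 |   9 | fecgecf
  14 |   8 | ffecgecf
  15 |  12 | gecf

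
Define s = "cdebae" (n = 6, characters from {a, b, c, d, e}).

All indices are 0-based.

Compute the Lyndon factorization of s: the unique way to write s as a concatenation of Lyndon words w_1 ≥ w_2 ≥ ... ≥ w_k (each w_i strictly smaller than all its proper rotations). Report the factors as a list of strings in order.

emit factor 1: 'cde' (i=0, period=3)
emit factor 2: 'b' (i=3, period=1)
emit factor 3: 'ae' (i=4, period=2)

["cde", "b", "ae"]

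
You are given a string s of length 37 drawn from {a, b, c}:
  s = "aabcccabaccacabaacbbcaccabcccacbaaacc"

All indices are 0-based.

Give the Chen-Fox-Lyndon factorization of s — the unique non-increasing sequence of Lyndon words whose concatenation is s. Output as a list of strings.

["aabcccabaccacabaacbbcaccabcccacb", "aaacc"]

emit factor 1: 'aabcccabaccacabaacbbcaccabcccacb' (i=0, period=32)
emit factor 2: 'aaacc' (i=32, period=5)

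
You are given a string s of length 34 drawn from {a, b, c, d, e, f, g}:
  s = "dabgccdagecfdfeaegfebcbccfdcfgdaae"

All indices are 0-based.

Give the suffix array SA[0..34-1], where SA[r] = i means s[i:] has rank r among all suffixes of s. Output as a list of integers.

[31, 1, 32, 15, 7, 20, 22, 2, 21, 4, 23, 5, 24, 10, 27, 30, 0, 6, 26, 12, 33, 14, 19, 9, 16, 25, 11, 13, 18, 28, 3, 29, 8, 17]

rank→(start, suffix):
  0 → (31, 'aae')
  1 → (1, 'abgccdagecfdfeaegfebcbccfdcfgdaae')
  2 → (32, 'ae')
  3 → (15, 'aegfebcbccfdcfgdaae')
  4 → (7, 'agecfdfeaegfebcbccfdcfgdaae')
  5 → (20, 'bcbccfdcfgdaae')
  6 → (22, 'bccfdcfgdaae')
  7 → (2, 'bgccdagecfdfeaegfebcbccfdcfgdaae')
  8 → (21, 'cbccfdcfgdaae')
  9 → (4, 'ccdagecfdfeaegfebcbccfdcfgdaae')
  10 → (23, 'ccfdcfgdaae')
  11 → (5, 'cdagecfdfeaegfebcbccfdcfgdaae')
  12 → (24, 'cfdcfgdaae')
  13 → (10, 'cfdfeaegfebcbccfdcfgdaae')
  14 → (27, 'cfgdaae')
  15 → (30, 'daae')
  16 → (0, 'dabgccdagecfdfeaegfebcbccfdcfgdaae')
  17 → (6, 'dagecfdfeaegfebcbccfdcfgdaae')
  18 → (26, 'dcfgdaae')
  19 → (12, 'dfeaegfebcbccfdcfgdaae')
  20 → (33, 'e')
  21 → (14, 'eaegfebcbccfdcfgdaae')
  22 → (19, 'ebcbccfdcfgdaae')
  23 → (9, 'ecfdfeaegfebcbccfdcfgdaae')
  24 → (16, 'egfebcbccfdcfgdaae')
  25 → (25, 'fdcfgdaae')
  26 → (11, 'fdfeaegfebcbccfdcfgdaae')
  27 → (13, 'feaegfebcbccfdcfgdaae')
  28 → (18, 'febcbccfdcfgdaae')
  29 → (28, 'fgdaae')
  30 → (3, 'gccdagecfdfeaegfebcbccfdcfgdaae')
  31 → (29, 'gdaae')
  32 → (8, 'gecfdfeaegfebcbccfdcfgdaae')
  33 → (17, 'gfebcbccfdcfgdaae')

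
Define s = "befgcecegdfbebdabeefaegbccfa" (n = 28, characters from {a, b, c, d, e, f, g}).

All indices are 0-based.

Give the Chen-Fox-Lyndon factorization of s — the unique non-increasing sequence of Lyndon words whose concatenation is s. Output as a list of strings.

["befgcecegdf", "be", "bd", "abeefaegbccf", "a"]

emit factor 1: 'befgcecegdf' (i=0, period=11)
emit factor 2: 'be' (i=11, period=2)
emit factor 3: 'bd' (i=13, period=2)
emit factor 4: 'abeefaegbccf' (i=15, period=12)
emit factor 5: 'a' (i=27, period=1)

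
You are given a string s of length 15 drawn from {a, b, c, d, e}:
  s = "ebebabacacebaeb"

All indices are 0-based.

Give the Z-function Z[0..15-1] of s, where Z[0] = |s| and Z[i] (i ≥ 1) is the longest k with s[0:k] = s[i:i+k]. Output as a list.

[15, 0, 2, 0, 0, 0, 0, 0, 0, 0, 2, 0, 0, 2, 0]

Z[0]=15
i=1: fresh scan; Z[1]=0
i=2: fresh scan; Z[2]=2 grow→box=[2,4)
i=3: min(r-i=1, Z[1]=0)=0; Z[3]=0
i=4: fresh scan; Z[4]=0
i=5: fresh scan; Z[5]=0
i=6: fresh scan; Z[6]=0
i=7: fresh scan; Z[7]=0
i=8: fresh scan; Z[8]=0
i=9: fresh scan; Z[9]=0
i=10: fresh scan; Z[10]=2 grow→box=[10,12)
i=11: min(r-i=1, Z[1]=0)=0; Z[11]=0
i=12: fresh scan; Z[12]=0
i=13: fresh scan; Z[13]=2 grow→box=[13,15)
i=14: min(r-i=1, Z[1]=0)=0; Z[14]=0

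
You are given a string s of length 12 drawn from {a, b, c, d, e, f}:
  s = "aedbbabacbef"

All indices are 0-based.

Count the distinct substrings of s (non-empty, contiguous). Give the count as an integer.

rank→(start, suffix):
  0 → (5, 'abacbef')
  1 → (7, 'acbef')
  2 → (0, 'aedbbabacbef')
  3 → (4, 'babacbef')
  4 → (6, 'bacbef')
  5 → (3, 'bbabacbef')
  6 → (9, 'bef')
  7 → (8, 'cbef')
  8 → (2, 'dbbabacbef')
  9 → (1, 'edbbabacbef')
  10 → (10, 'ef')
  11 → (11, 'f')

SA = [5, 7, 0, 4, 6, 3, 9, 8, 2, 1, 10, 11]
[i] adj suffixes → lcp
  [1] 5/7 → 1 ('a')
  [2] 7/0 → 1 ('a')
  [3] 0/4 → 0 ('')
  [4] 4/6 → 2 ('ba')
  [5] 6/3 → 1 ('b')
  [6] 3/9 → 1 ('b')
  [7] 9/8 → 0 ('')
  [8] 8/2 → 0 ('')
  [9] 2/1 → 0 ('')
  [10] 1/10 → 1 ('e')
  [11] 10/11 → 0 ('')

n(n+1)/2 = 12·13/2 = 78
Σ LCP = 0 + 1 + 1 + 0 + 2 + 1 + 1 + 0 + 0 + 0 + 1 + 0 = 7
distinct = 78 − 7 = 71

71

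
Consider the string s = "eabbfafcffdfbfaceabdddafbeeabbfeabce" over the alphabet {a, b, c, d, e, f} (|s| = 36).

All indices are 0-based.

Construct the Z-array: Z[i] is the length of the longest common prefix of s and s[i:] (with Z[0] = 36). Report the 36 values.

[36, 0, 0, 0, 0, 0, 0, 0, 0, 0, 0, 0, 0, 0, 0, 0, 3, 0, 0, 0, 0, 0, 0, 0, 0, 1, 5, 0, 0, 0, 0, 3, 0, 0, 0, 1]

Z[0]=36
i=1: outside box; Z[1]=0
i=2: outside box; Z[2]=0
i=3: outside box; Z[3]=0
i=4: outside box; Z[4]=0
i=5: outside box; Z[5]=0
i=6: outside box; Z[6]=0
i=7: outside box; Z[7]=0
i=8: outside box; Z[8]=0
i=9: outside box; Z[9]=0
i=10: outside box; Z[10]=0
i=11: outside box; Z[11]=0
i=12: outside box; Z[12]=0
i=13: outside box; Z[13]=0
i=14: outside box; Z[14]=0
i=15: outside box; Z[15]=0
i=16: outside box; Z[16]=3 scan→box=[16,19)
i=17: min(r-i=2, Z[1]=0)=0; Z[17]=0
i=18: min(r-i=1, Z[2]=0)=0; Z[18]=0
i=19: outside box; Z[19]=0
i=20: outside box; Z[20]=0
i=21: outside box; Z[21]=0
i=22: outside box; Z[22]=0
i=23: outside box; Z[23]=0
i=24: outside box; Z[24]=0
i=25: outside box; Z[25]=1 scan→box=[25,26)
i=26: outside box; Z[26]=5 scan→box=[26,31)
i=27: min(r-i=4, Z[1]=0)=0; Z[27]=0
i=28: min(r-i=3, Z[2]=0)=0; Z[28]=0
i=29: min(r-i=2, Z[3]=0)=0; Z[29]=0
i=30: min(r-i=1, Z[4]=0)=0; Z[30]=0
i=31: outside box; Z[31]=3 scan→box=[31,34)
i=32: min(r-i=2, Z[1]=0)=0; Z[32]=0
i=33: min(r-i=1, Z[2]=0)=0; Z[33]=0
i=34: outside box; Z[34]=0
i=35: outside box; Z[35]=1 scan→box=[35,36)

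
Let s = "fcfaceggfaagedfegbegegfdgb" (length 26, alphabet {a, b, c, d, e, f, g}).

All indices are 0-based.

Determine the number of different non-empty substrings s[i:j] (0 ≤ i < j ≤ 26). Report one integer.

325

rank→(start, suffix):
  0 → (9, 'aagedfegbegegfdgb')
  1 → (3, 'aceggfaagedfegbegegfdgb')
  2 → (10, 'agedfegbegegfdgb')
  3 → (25, 'b')
  4 → (17, 'begegfdgb')
  5 → (4, 'ceggfaagedfegbegegfdgb')
  6 → (1, 'cfaceggfaagedfegbegegfdgb')
  7 → (13, 'dfegbegegfdgb')
  8 → (23, 'dgb')
  9 → (12, 'edfegbegegfdgb')
  10 → (15, 'egbegegfdgb')
  11 → (18, 'egegfdgb')
  12 → (20, 'egfdgb')
  13 → (5, 'eggfaagedfegbegegfdgb')
  14 → (8, 'faagedfegbegegfdgb')
  15 → (2, 'faceggfaagedfegbegegfdgb')
  16 → (0, 'fcfaceggfaagedfegbegegfdgb')
  17 → (22, 'fdgb')
  18 → (14, 'fegbegegfdgb')
  19 → (24, 'gb')
  20 → (16, 'gbegegfdgb')
  21 → (11, 'gedfegbegegfdgb')
  22 → (19, 'gegfdgb')
  23 → (7, 'gfaagedfegbegegfdgb')
  24 → (21, 'gfdgb')
  25 → (6, 'ggfaagedfegbegegfdgb')

SA = [9, 3, 10, 25, 17, 4, 1, 13, 23, 12, 15, 18, 20, 5, 8, 2, 0, 22, 14, 24, 16, 11, 19, 7, 21, 6]
i: (SA[i-1],SA[i]) lcp shared
  1: (9,3) 1 'a'
  2: (3,10) 1 'a'
  3: (10,25) 0 ''
  4: (25,17) 1 'b'
  5: (17,4) 0 ''
  6: (4,1) 1 'c'
  7: (1,13) 0 ''
  8: (13,23) 1 'd'
  9: (23,12) 0 ''
  10: (12,15) 1 'e'
  11: (15,18) 2 'eg'
  12: (18,20) 2 'eg'
  13: (20,5) 2 'eg'
  14: (5,8) 0 ''
  15: (8,2) 2 'fa'
  16: (2,0) 1 'f'
  17: (0,22) 1 'f'
  18: (22,14) 1 'f'
  19: (14,24) 0 ''
  20: (24,16) 2 'gb'
  21: (16,11) 1 'g'
  22: (11,19) 2 'ge'
  23: (19,7) 1 'g'
  24: (7,21) 2 'gf'
  25: (21,6) 1 'g'

n(n+1)/2 = 26·27/2 = 351
Σ LCP = 0 + 1 + 1 + 0 + 1 + 0 + 1 + 0 + 1 + 0 + 1 + 2 + 2 + 2 + 0 + 2 + 1 + 1 + 1 + 0 + 2 + 1 + 2 + 1 + 2 + 1 = 26
distinct = 351 − 26 = 325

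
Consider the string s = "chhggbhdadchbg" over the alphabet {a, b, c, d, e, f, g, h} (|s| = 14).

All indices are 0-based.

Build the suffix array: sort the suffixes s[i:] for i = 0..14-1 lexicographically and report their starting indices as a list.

rank | idx | suffix
   0 |   8 | adchbg
   1 |  12 | bg
   2 |   5 | bhdadchbg
   3 |  10 | chbg
   4 |   0 | chhggbhdadchbg
   5 |   7 | dadchbg
   6 |   9 | dchbg
   7 |  13 | g
   8 |   4 | gbhdadchbg
   9 |   3 | ggbhdadchbg
  10 |  11 | hbg
  11 |   6 | hdadchbg
  12 |   2 | hggbhdadchbg
  13 |   1 | hhggbhdadchbg

[8, 12, 5, 10, 0, 7, 9, 13, 4, 3, 11, 6, 2, 1]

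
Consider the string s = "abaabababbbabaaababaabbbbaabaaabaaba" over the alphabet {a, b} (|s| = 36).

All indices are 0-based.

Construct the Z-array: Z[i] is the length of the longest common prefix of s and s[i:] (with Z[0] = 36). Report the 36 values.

[36, 0, 1, 3, 0, 3, 0, 2, 0, 0, 0, 4, 0, 1, 1, 3, 0, 5, 0, 1, 2, 0, 0, 0, 0, 1, 4, 0, 1, 1, 6, 0, 1, 3, 0, 1]

Z[0]=36
i=1: i≥r, start 0; Z[1]=0
i=2: i≥r, start 0; Z[2]=1 scan→box=[2,3)
i=3: i≥r, start 0; Z[3]=3 scan→box=[3,6)
i=4: min(r-i=2, Z[1]=0)=0; Z[4]=0
i=5: min(r-i=1, Z[2]=1)=1; Z[5]=3 scan→box=[5,8)
i=6: min(r-i=2, Z[1]=0)=0; Z[6]=0
i=7: min(r-i=1, Z[2]=1)=1; Z[7]=2 scan→box=[7,9)
i=8: min(r-i=1, Z[1]=0)=0; Z[8]=0
i=9: i≥r, start 0; Z[9]=0
i=10: i≥r, start 0; Z[10]=0
i=11: i≥r, start 0; Z[11]=4 scan→box=[11,15)
i=12: min(r-i=3, Z[1]=0)=0; Z[12]=0
i=13: min(r-i=2, Z[2]=1)=1; Z[13]=1
i=14: min(r-i=1, Z[3]=3)=1; Z[14]=1
i=15: i≥r, start 0; Z[15]=3 scan→box=[15,18)
i=16: min(r-i=2, Z[1]=0)=0; Z[16]=0
i=17: min(r-i=1, Z[2]=1)=1; Z[17]=5 scan→box=[17,22)
i=18: min(r-i=4, Z[1]=0)=0; Z[18]=0
i=19: min(r-i=3, Z[2]=1)=1; Z[19]=1
i=20: min(r-i=2, Z[3]=3)=2; Z[20]=2
i=21: min(r-i=1, Z[4]=0)=0; Z[21]=0
i=22: i≥r, start 0; Z[22]=0
i=23: i≥r, start 0; Z[23]=0
i=24: i≥r, start 0; Z[24]=0
i=25: i≥r, start 0; Z[25]=1 scan→box=[25,26)
i=26: i≥r, start 0; Z[26]=4 scan→box=[26,30)
i=27: min(r-i=3, Z[1]=0)=0; Z[27]=0
i=28: min(r-i=2, Z[2]=1)=1; Z[28]=1
i=29: min(r-i=1, Z[3]=3)=1; Z[29]=1
i=30: i≥r, start 0; Z[30]=6 scan→box=[30,36)
i=31: min(r-i=5, Z[1]=0)=0; Z[31]=0
i=32: min(r-i=4, Z[2]=1)=1; Z[32]=1
i=33: min(r-i=3, Z[3]=3)=3; Z[33]=3
i=34: min(r-i=2, Z[4]=0)=0; Z[34]=0
i=35: min(r-i=1, Z[5]=3)=1; Z[35]=1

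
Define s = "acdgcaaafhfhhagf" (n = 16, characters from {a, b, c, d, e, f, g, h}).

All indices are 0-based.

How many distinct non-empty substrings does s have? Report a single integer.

124

sorted suffixes:
  #0 SA[0]=5  'aaafhfhhagf'
  #1 SA[1]=6  'aafhfhhagf'
  #2 SA[2]=0  'acdgcaaafhfhhagf'
  #3 SA[3]=7  'afhfhhagf'
  #4 SA[4]=13  'agf'
  #5 SA[5]=4  'caaafhfhhagf'
  #6 SA[6]=1  'cdgcaaafhfhhagf'
  #7 SA[7]=2  'dgcaaafhfhhagf'
  #8 SA[8]=15  'f'
  #9 SA[9]=8  'fhfhhagf'
  #10 SA[10]=10  'fhhagf'
  #11 SA[11]=3  'gcaaafhfhhagf'
  #12 SA[12]=14  'gf'
  #13 SA[13]=12  'hagf'
  #14 SA[14]=9  'hfhhagf'
  #15 SA[15]=11  'hhagf'

SA = [5, 6, 0, 7, 13, 4, 1, 2, 15, 8, 10, 3, 14, 12, 9, 11]
rank  pair      lcp
   1  s[5:],s[6:]  2  'aa'
   2  s[6:],s[0:]  1  'a'
   3  s[0:],s[7:]  1  'a'
   4  s[7:],s[13:]  1  'a'
   5  s[13:],s[4:]  0  ''
   6  s[4:],s[1:]  1  'c'
   7  s[1:],s[2:]  0  ''
   8  s[2:],s[15:]  0  ''
   9  s[15:],s[8:]  1  'f'
  10  s[8:],s[10:]  2  'fh'
  11  s[10:],s[3:]  0  ''
  12  s[3:],s[14:]  1  'g'
  13  s[14:],s[12:]  0  ''
  14  s[12:],s[9:]  1  'h'
  15  s[9:],s[11:]  1  'h'

n(n+1)/2 = 16·17/2 = 136
Σ LCP = 0 + 2 + 1 + 1 + 1 + 0 + 1 + 0 + 0 + 1 + 2 + 0 + 1 + 0 + 1 + 1 = 12
distinct = 136 − 12 = 124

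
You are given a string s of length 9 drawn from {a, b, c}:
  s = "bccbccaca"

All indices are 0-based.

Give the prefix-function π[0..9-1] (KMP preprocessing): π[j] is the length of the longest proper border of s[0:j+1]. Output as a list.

[0, 0, 0, 1, 2, 3, 0, 0, 0]

π[0] = 0
j=1 s[j]='c': π[1]=0 (border '')
j=2 s[j]='c': π[2]=0 (border '')
j=3 s[j]='b': π[3]=1 (border 'b')
j=4 s[j]='c': π[4]=2 (border 'bc')
j=5 s[j]='c': π[5]=3 (border 'bcc')
j=6 s[j]='a': k: 3→0; π[6]=0 (border '')
j=7 s[j]='c': π[7]=0 (border '')
j=8 s[j]='a': π[8]=0 (border '')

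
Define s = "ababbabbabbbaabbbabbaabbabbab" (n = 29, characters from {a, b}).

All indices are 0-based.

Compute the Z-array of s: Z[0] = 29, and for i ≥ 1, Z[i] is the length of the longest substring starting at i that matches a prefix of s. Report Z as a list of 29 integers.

Z[0]=29
i=1: i≥r, start 0; Z[1]=0
i=2: i≥r, start 0; Z[2]=2 extend→box=[2,4)
i=3: min(r-i=1, Z[1]=0)=0; Z[3]=0
i=4: i≥r, start 0; Z[4]=0
i=5: i≥r, start 0; Z[5]=2 extend→box=[5,7)
i=6: min(r-i=1, Z[1]=0)=0; Z[6]=0
i=7: i≥r, start 0; Z[7]=0
i=8: i≥r, start 0; Z[8]=2 extend→box=[8,10)
i=9: min(r-i=1, Z[1]=0)=0; Z[9]=0
i=10: i≥r, start 0; Z[10]=0
i=11: i≥r, start 0; Z[11]=0
i=12: i≥r, start 0; Z[12]=1 extend→box=[12,13)
i=13: i≥r, start 0; Z[13]=2 extend→box=[13,15)
i=14: min(r-i=1, Z[1]=0)=0; Z[14]=0
i=15: i≥r, start 0; Z[15]=0
i=16: i≥r, start 0; Z[16]=0
i=17: i≥r, start 0; Z[17]=2 extend→box=[17,19)
i=18: min(r-i=1, Z[1]=0)=0; Z[18]=0
i=19: i≥r, start 0; Z[19]=0
i=20: i≥r, start 0; Z[20]=1 extend→box=[20,21)
i=21: i≥r, start 0; Z[21]=2 extend→box=[21,23)
i=22: min(r-i=1, Z[1]=0)=0; Z[22]=0
i=23: i≥r, start 0; Z[23]=0
i=24: i≥r, start 0; Z[24]=2 extend→box=[24,26)
i=25: min(r-i=1, Z[1]=0)=0; Z[25]=0
i=26: i≥r, start 0; Z[26]=0
i=27: i≥r, start 0; Z[27]=2 extend→box=[27,29)
i=28: min(r-i=1, Z[1]=0)=0; Z[28]=0

[29, 0, 2, 0, 0, 2, 0, 0, 2, 0, 0, 0, 1, 2, 0, 0, 0, 2, 0, 0, 1, 2, 0, 0, 2, 0, 0, 2, 0]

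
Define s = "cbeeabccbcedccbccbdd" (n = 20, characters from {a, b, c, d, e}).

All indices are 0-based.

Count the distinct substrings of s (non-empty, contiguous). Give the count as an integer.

182

rank→(start, suffix):
  0 → (4, 'abccbcedccbccbdd')
  1 → (5, 'bccbcedccbccbdd')
  2 → (14, 'bccbdd')
  3 → (8, 'bcedccbccbdd')
  4 → (17, 'bdd')
  5 → (1, 'beeabccbcedccbccbdd')
  6 → (13, 'cbccbdd')
  7 → (7, 'cbcedccbccbdd')
  8 → (16, 'cbdd')
  9 → (0, 'cbeeabccbcedccbccbdd')
  10 → (12, 'ccbccbdd')
  11 → (6, 'ccbcedccbccbdd')
  12 → (15, 'ccbdd')
  13 → (9, 'cedccbccbdd')
  14 → (19, 'd')
  15 → (11, 'dccbccbdd')
  16 → (18, 'dd')
  17 → (3, 'eabccbcedccbccbdd')
  18 → (10, 'edccbccbdd')
  19 → (2, 'eeabccbcedccbccbdd')

SA = [4, 5, 14, 8, 17, 1, 13, 7, 16, 0, 12, 6, 15, 9, 19, 11, 18, 3, 10, 2]
i: (SA[i-1],SA[i]) lcp shared
  1: (4,5) 0 ''
  2: (5,14) 4 'bccb'
  3: (14,8) 2 'bc'
  4: (8,17) 1 'b'
  5: (17,1) 1 'b'
  6: (1,13) 0 ''
  7: (13,7) 3 'cbc'
  8: (7,16) 2 'cb'
  9: (16,0) 2 'cb'
  10: (0,12) 1 'c'
  11: (12,6) 4 'ccbc'
  12: (6,15) 3 'ccb'
  13: (15,9) 1 'c'
  14: (9,19) 0 ''
  15: (19,11) 1 'd'
  16: (11,18) 1 'd'
  17: (18,3) 0 ''
  18: (3,10) 1 'e'
  19: (10,2) 1 'e'

n(n+1)/2 = 20·21/2 = 210
Σ LCP = 0 + 0 + 4 + 2 + 1 + 1 + 0 + 3 + 2 + 2 + 1 + 4 + 3 + 1 + 0 + 1 + 1 + 0 + 1 + 1 = 28
distinct = 210 − 28 = 182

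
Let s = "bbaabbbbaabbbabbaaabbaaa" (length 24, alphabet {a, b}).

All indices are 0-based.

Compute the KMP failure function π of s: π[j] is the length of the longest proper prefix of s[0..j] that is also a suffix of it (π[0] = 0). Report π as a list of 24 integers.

π[0] = 0
j=1 s[j]='b': π[1]=1 (border 'b')
j=2 s[j]='a': k: 1→0; π[2]=0 (border '')
j=3 s[j]='a': π[3]=0 (border '')
j=4 s[j]='b': π[4]=1 (border 'b')
j=5 s[j]='b': π[5]=2 (border 'bb')
j=6 s[j]='b': k: 2→1; π[6]=2 (border 'bb')
j=7 s[j]='b': k: 2→1; π[7]=2 (border 'bb')
j=8 s[j]='a': π[8]=3 (border 'bba')
j=9 s[j]='a': π[9]=4 (border 'bbaa')
j=10 s[j]='b': π[10]=5 (border 'bbaab')
j=11 s[j]='b': π[11]=6 (border 'bbaabb')
j=12 s[j]='b': π[12]=7 (border 'bbaabbb')
j=13 s[j]='a': k: 7→2; π[13]=3 (border 'bba')
j=14 s[j]='b': k: 3→0; π[14]=1 (border 'b')
j=15 s[j]='b': π[15]=2 (border 'bb')
j=16 s[j]='a': π[16]=3 (border 'bba')
j=17 s[j]='a': π[17]=4 (border 'bbaa')
j=18 s[j]='a': k: 4→0; π[18]=0 (border '')
j=19 s[j]='b': π[19]=1 (border 'b')
j=20 s[j]='b': π[20]=2 (border 'bb')
j=21 s[j]='a': π[21]=3 (border 'bba')
j=22 s[j]='a': π[22]=4 (border 'bbaa')
j=23 s[j]='a': k: 4→0; π[23]=0 (border '')

[0, 1, 0, 0, 1, 2, 2, 2, 3, 4, 5, 6, 7, 3, 1, 2, 3, 4, 0, 1, 2, 3, 4, 0]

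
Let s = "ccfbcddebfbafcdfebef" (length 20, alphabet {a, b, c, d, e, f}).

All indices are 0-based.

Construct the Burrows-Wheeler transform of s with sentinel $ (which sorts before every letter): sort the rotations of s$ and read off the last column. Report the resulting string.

fbffee$bfccdcfdbebcad

rank  rotation               last
    0  $ccfbcddebfbafcdfebef  f
    1  afcdfebef$ccfbcddebfb  b
    2  bafcdfebef$ccfbcddebf  f
    3  bcddebfbafcdfebef$ccf  f
    4  bef$ccfbcddebfbafcdfe  e
    5  bfbafcdfebef$ccfbcdde  e
    6  ccfbcddebfbafcdfebef$  $
    7  cddebfbafcdfebef$ccfb  b
    8  cdfebef$ccfbcddebfbaf  f
    9  cfbcddebfbafcdfebef$c  c
   10  ddebfbafcdfebef$ccfbc  c
   11  debfbafcdfebef$ccfbcd  d
   12  dfebef$ccfbcddebfbafc  c
   13  ebef$ccfbcddebfbafcdf  f
   14  ebfbafcdfebef$ccfbcdd  d
   15  ef$ccfbcddebfbafcdfeb  b
   16  f$ccfbcddebfbafcdfebe  e
   17  fbafcdfebef$ccfbcddeb  b
   18  fbcddebfbafcdfebef$cc  c
   19  fcdfebef$ccfbcddebfba  a
   20  febef$ccfbcddebfbafcd  d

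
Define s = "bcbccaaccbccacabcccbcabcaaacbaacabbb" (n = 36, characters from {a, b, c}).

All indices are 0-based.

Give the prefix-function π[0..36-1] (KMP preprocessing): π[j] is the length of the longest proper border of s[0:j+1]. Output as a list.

π[0] = 0
j=1 s[j]='c': π[1]=0 (border '')
j=2 s[j]='b': π[2]=1 (border 'b')
j=3 s[j]='c': π[3]=2 (border 'bc')
j=4 s[j]='c': k: 2→0; π[4]=0 (border '')
j=5 s[j]='a': π[5]=0 (border '')
j=6 s[j]='a': π[6]=0 (border '')
j=7 s[j]='c': π[7]=0 (border '')
j=8 s[j]='c': π[8]=0 (border '')
j=9 s[j]='b': π[9]=1 (border 'b')
j=10 s[j]='c': π[10]=2 (border 'bc')
j=11 s[j]='c': k: 2→0; π[11]=0 (border '')
j=12 s[j]='a': π[12]=0 (border '')
j=13 s[j]='c': π[13]=0 (border '')
j=14 s[j]='a': π[14]=0 (border '')
j=15 s[j]='b': π[15]=1 (border 'b')
j=16 s[j]='c': π[16]=2 (border 'bc')
j=17 s[j]='c': k: 2→0; π[17]=0 (border '')
j=18 s[j]='c': π[18]=0 (border '')
j=19 s[j]='b': π[19]=1 (border 'b')
j=20 s[j]='c': π[20]=2 (border 'bc')
j=21 s[j]='a': k: 2→0; π[21]=0 (border '')
j=22 s[j]='b': π[22]=1 (border 'b')
j=23 s[j]='c': π[23]=2 (border 'bc')
j=24 s[j]='a': k: 2→0; π[24]=0 (border '')
j=25 s[j]='a': π[25]=0 (border '')
j=26 s[j]='a': π[26]=0 (border '')
j=27 s[j]='c': π[27]=0 (border '')
j=28 s[j]='b': π[28]=1 (border 'b')
j=29 s[j]='a': k: 1→0; π[29]=0 (border '')
j=30 s[j]='a': π[30]=0 (border '')
j=31 s[j]='c': π[31]=0 (border '')
j=32 s[j]='a': π[32]=0 (border '')
j=33 s[j]='b': π[33]=1 (border 'b')
j=34 s[j]='b': k: 1→0; π[34]=1 (border 'b')
j=35 s[j]='b': k: 1→0; π[35]=1 (border 'b')

[0, 0, 1, 2, 0, 0, 0, 0, 0, 1, 2, 0, 0, 0, 0, 1, 2, 0, 0, 1, 2, 0, 1, 2, 0, 0, 0, 0, 1, 0, 0, 0, 0, 1, 1, 1]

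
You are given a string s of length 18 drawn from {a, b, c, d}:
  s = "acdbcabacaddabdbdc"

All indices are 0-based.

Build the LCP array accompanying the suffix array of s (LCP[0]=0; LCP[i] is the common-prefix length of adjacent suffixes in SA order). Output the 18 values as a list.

rank | idx | suffix
   0 |   5 | abacaddabdbdc
   1 |  12 | abdbdc
   2 |   7 | acaddabdbdc
   3 |   0 | acdbcabacaddabdbdc
   4 |   9 | addabdbdc
   5 |   6 | bacaddabdbdc
   6 |   3 | bcabacaddabdbdc
   7 |  13 | bdbdc
   8 |  15 | bdc
   9 |  17 | c
  10 |   4 | cabacaddabdbdc
  11 |   8 | caddabdbdc
  12 |   1 | cdbcabacaddabdbdc
  13 |  11 | dabdbdc
  14 |   2 | dbcabacaddabdbdc
  15 |  14 | dbdc
  16 |  16 | dc
  17 |  10 | ddabdbdc

SA = [5, 12, 7, 0, 9, 6, 3, 13, 15, 17, 4, 8, 1, 11, 2, 14, 16, 10]
i: (SA[i-1],SA[i]) lcp shared
  1: (5,12) 2 'ab'
  2: (12,7) 1 'a'
  3: (7,0) 2 'ac'
  4: (0,9) 1 'a'
  5: (9,6) 0 ''
  6: (6,3) 1 'b'
  7: (3,13) 1 'b'
  8: (13,15) 2 'bd'
  9: (15,17) 0 ''
  10: (17,4) 1 'c'
  11: (4,8) 2 'ca'
  12: (8,1) 1 'c'
  13: (1,11) 0 ''
  14: (11,2) 1 'd'
  15: (2,14) 2 'db'
  16: (14,16) 1 'd'
  17: (16,10) 1 'd'

[0, 2, 1, 2, 1, 0, 1, 1, 2, 0, 1, 2, 1, 0, 1, 2, 1, 1]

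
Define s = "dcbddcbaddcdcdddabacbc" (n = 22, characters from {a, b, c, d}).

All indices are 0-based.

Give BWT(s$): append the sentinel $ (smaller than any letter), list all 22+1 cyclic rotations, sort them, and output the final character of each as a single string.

rank  rotation                 last
    0  $dcbddcbaddcdcdddabacbc  c
    1  abacbc$dcbddcbaddcdcddd  d
    2  acbc$dcbddcbaddcdcdddab  b
    3  addcdcdddabacbc$dcbddcb  b
    4  bacbc$dcbddcbaddcdcddda  a
    5  baddcdcdddabacbc$dcbddc  c
    6  bc$dcbddcbaddcdcdddabac  c
    7  bddcbaddcdcdddabacbc$dc  c
    8  c$dcbddcbaddcdcdddabacb  b
    9  cbaddcdcdddabacbc$dcbdd  d
   10  cbc$dcbddcbaddcdcdddaba  a
   11  cbddcbaddcdcdddabacbc$d  d
   12  cdcdddabacbc$dcbddcbadd  d
   13  cdddabacbc$dcbddcbaddcd  d
   14  dabacbc$dcbddcbaddcdcdd  d
   15  dcbaddcdcdddabacbc$dcbd  d
   16  dcbddcbaddcdcdddabacbc$  $
   17  dcdcdddabacbc$dcbddcbad  d
   18  dcdddabacbc$dcbddcbaddc  c
   19  ddabacbc$dcbddcbaddcdcd  d
   20  ddcbaddcdcdddabacbc$dcb  b
   21  ddcdcdddabacbc$dcbddcba  a
   22  dddabacbc$dcbddcbaddcdc  c

cdbbacccbdaddddd$dcdbac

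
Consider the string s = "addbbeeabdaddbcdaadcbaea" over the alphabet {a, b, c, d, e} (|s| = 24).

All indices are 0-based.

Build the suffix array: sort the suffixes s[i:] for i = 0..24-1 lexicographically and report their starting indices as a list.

[23, 16, 7, 17, 0, 10, 21, 20, 3, 13, 8, 4, 19, 14, 15, 9, 2, 12, 18, 1, 11, 22, 6, 5]

rank | idx | suffix
   0 |  23 | a
   1 |  16 | aadcbaea
   2 |   7 | abdaddbcdaadcbaea
   3 |  17 | adcbaea
   4 |   0 | addbbeeabdaddbcdaadcbaea
   5 |  10 | addbcdaadcbaea
   6 |  21 | aea
   7 |  20 | baea
   8 |   3 | bbeeabdaddbcdaadcbaea
   9 |  13 | bcdaadcbaea
  10 |   8 | bdaddbcdaadcbaea
  11 |   4 | beeabdaddbcdaadcbaea
  12 |  19 | cbaea
  13 |  14 | cdaadcbaea
  14 |  15 | daadcbaea
  15 |   9 | daddbcdaadcbaea
  16 |   2 | dbbeeabdaddbcdaadcbaea
  17 |  12 | dbcdaadcbaea
  18 |  18 | dcbaea
  19 |   1 | ddbbeeabdaddbcdaadcbaea
  20 |  11 | ddbcdaadcbaea
  21 |  22 | ea
  22 |   6 | eabdaddbcdaadcbaea
  23 |   5 | eeabdaddbcdaadcbaea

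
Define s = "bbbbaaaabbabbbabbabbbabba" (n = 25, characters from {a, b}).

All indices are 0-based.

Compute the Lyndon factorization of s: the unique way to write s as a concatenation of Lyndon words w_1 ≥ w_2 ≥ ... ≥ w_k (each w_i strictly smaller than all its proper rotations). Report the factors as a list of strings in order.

["b", "b", "b", "b", "aaaabbabbbabbabbbabb", "a"]

emit factor 1: 'b' (i=0, period=1)
emit factor 2: 'b' (i=1, period=1)
emit factor 3: 'b' (i=2, period=1)
emit factor 4: 'b' (i=3, period=1)
emit factor 5: 'aaaabbabbbabbabbbabb' (i=4, period=20)
emit factor 6: 'a' (i=24, period=1)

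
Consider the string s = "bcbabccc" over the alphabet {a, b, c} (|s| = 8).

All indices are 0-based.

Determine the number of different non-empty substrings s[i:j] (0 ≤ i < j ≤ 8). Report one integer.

29

sorted suffixes:
  #0 SA[0]=3  'abccc'
  #1 SA[1]=2  'babccc'
  #2 SA[2]=0  'bcbabccc'
  #3 SA[3]=4  'bccc'
  #4 SA[4]=7  'c'
  #5 SA[5]=1  'cbabccc'
  #6 SA[6]=6  'cc'
  #7 SA[7]=5  'ccc'

SA = [3, 2, 0, 4, 7, 1, 6, 5]
rank  pair      lcp
   1  s[3:],s[2:]  0  ''
   2  s[2:],s[0:]  1  'b'
   3  s[0:],s[4:]  2  'bc'
   4  s[4:],s[7:]  0  ''
   5  s[7:],s[1:]  1  'c'
   6  s[1:],s[6:]  1  'c'
   7  s[6:],s[5:]  2  'cc'

n(n+1)/2 = 8·9/2 = 36
Σ LCP = 0 + 0 + 1 + 2 + 0 + 1 + 1 + 2 = 7
distinct = 36 − 7 = 29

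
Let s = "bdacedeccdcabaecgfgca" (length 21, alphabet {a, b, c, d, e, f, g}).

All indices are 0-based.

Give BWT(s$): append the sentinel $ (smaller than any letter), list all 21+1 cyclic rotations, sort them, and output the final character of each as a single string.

rank  rotation                last
    0  $bdacedeccdcabaecgfgca  a
    1  a$bdacedeccdcabaecgfgc  c
    2  abaecgfgca$bdacedeccdc  c
    3  acedeccdcabaecgfgca$bd  d
    4  aecgfgca$bdacedeccdcab  b
    5  baecgfgca$bdacedeccdca  a
    6  bdacedeccdcabaecgfgca$  $
    7  ca$bdacedeccdcabaecgfg  g
    8  cabaecgfgca$bdacedeccd  d
    9  ccdcabaecgfgca$bdacede  e
   10  cdcabaecgfgca$bdacedec  c
   11  cedeccdcabaecgfgca$bda  a
   12  cgfgca$bdacedeccdcabae  e
   13  dacedeccdcabaecgfgca$b  b
   14  dcabaecgfgca$bdacedecc  c
   15  deccdcabaecgfgca$bdace  e
   16  eccdcabaecgfgca$bdaced  d
   17  ecgfgca$bdacedeccdcaba  a
   18  edeccdcabaecgfgca$bdac  c
   19  fgca$bdacedeccdcabaecg  g
   20  gca$bdacedeccdcabaecgf  f
   21  gfgca$bdacedeccdcabaec  c

accdba$gdecaebcedacgfc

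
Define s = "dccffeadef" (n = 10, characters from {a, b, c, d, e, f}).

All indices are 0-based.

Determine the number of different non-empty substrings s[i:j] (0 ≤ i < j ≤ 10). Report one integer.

rank→(start, suffix):
  0 → (6, 'adef')
  1 → (1, 'ccffeadef')
  2 → (2, 'cffeadef')
  3 → (0, 'dccffeadef')
  4 → (7, 'def')
  5 → (5, 'eadef')
  6 → (8, 'ef')
  7 → (9, 'f')
  8 → (4, 'feadef')
  9 → (3, 'ffeadef')

SA = [6, 1, 2, 0, 7, 5, 8, 9, 4, 3]
i: (SA[i-1],SA[i]) lcp shared
  1: (6,1) 0 ''
  2: (1,2) 1 'c'
  3: (2,0) 0 ''
  4: (0,7) 1 'd'
  5: (7,5) 0 ''
  6: (5,8) 1 'e'
  7: (8,9) 0 ''
  8: (9,4) 1 'f'
  9: (4,3) 1 'f'

n(n+1)/2 = 10·11/2 = 55
Σ LCP = 0 + 0 + 1 + 0 + 1 + 0 + 1 + 0 + 1 + 1 = 5
distinct = 55 − 5 = 50

50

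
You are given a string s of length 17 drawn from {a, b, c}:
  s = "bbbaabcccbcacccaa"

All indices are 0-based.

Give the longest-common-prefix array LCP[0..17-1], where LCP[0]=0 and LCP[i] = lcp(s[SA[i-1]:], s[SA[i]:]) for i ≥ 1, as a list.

[0, 1, 2, 1, 1, 0, 1, 2, 1, 2, 0, 2, 1, 1, 2, 2, 3]

sorted suffixes:
  #0 SA[0]=16  'a'
  #1 SA[1]=15  'aa'
  #2 SA[2]=3  'aabcccbcacccaa'
  #3 SA[3]=4  'abcccbcacccaa'
  #4 SA[4]=11  'acccaa'
  #5 SA[5]=2  'baabcccbcacccaa'
  #6 SA[6]=1  'bbaabcccbcacccaa'
  #7 SA[7]=0  'bbbaabcccbcacccaa'
  #8 SA[8]=9  'bcacccaa'
  #9 SA[9]=5  'bcccbcacccaa'
  #10 SA[10]=14  'caa'
  #11 SA[11]=10  'cacccaa'
  #12 SA[12]=8  'cbcacccaa'
  #13 SA[13]=13  'ccaa'
  #14 SA[14]=7  'ccbcacccaa'
  #15 SA[15]=12  'cccaa'
  #16 SA[16]=6  'cccbcacccaa'

SA = [16, 15, 3, 4, 11, 2, 1, 0, 9, 5, 14, 10, 8, 13, 7, 12, 6]
i: (SA[i-1],SA[i]) lcp shared
  1: (16,15) 1 'a'
  2: (15,3) 2 'aa'
  3: (3,4) 1 'a'
  4: (4,11) 1 'a'
  5: (11,2) 0 ''
  6: (2,1) 1 'b'
  7: (1,0) 2 'bb'
  8: (0,9) 1 'b'
  9: (9,5) 2 'bc'
  10: (5,14) 0 ''
  11: (14,10) 2 'ca'
  12: (10,8) 1 'c'
  13: (8,13) 1 'c'
  14: (13,7) 2 'cc'
  15: (7,12) 2 'cc'
  16: (12,6) 3 'ccc'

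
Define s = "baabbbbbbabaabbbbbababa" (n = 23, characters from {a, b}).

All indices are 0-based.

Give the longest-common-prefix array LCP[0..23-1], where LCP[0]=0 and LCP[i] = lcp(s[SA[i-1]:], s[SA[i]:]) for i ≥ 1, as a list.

[0, 1, 7, 1, 3, 3, 2, 6, 0, 2, 8, 2, 4, 4, 1, 5, 2, 6, 3, 7, 4, 8, 5]

rank→(start, suffix):
  0 → (22, 'a')
  1 → (11, 'aabbbbbababa')
  2 → (1, 'aabbbbbbabaabbbbbababa')
  3 → (20, 'aba')
  4 → (9, 'abaabbbbbababa')
  5 → (18, 'ababa')
  6 → (12, 'abbbbbababa')
  7 → (2, 'abbbbbbabaabbbbbababa')
  8 → (21, 'ba')
  9 → (10, 'baabbbbbababa')
  10 → (0, 'baabbbbbbabaabbbbbababa')
  11 → (19, 'baba')
  12 → (8, 'babaabbbbbababa')
  13 → (17, 'bababa')
  14 → (7, 'bbabaabbbbbababa')
  15 → (16, 'bbababa')
  16 → (6, 'bbbabaabbbbbababa')
  17 → (15, 'bbbababa')
  18 → (5, 'bbbbabaabbbbbababa')
  19 → (14, 'bbbbababa')
  20 → (4, 'bbbbbabaabbbbbababa')
  21 → (13, 'bbbbbababa')
  22 → (3, 'bbbbbbabaabbbbbababa')

SA = [22, 11, 1, 20, 9, 18, 12, 2, 21, 10, 0, 19, 8, 17, 7, 16, 6, 15, 5, 14, 4, 13, 3]
rank  pair      lcp
   1  s[22:],s[11:]  1  'a'
   2  s[11:],s[1:]  7  'aabbbbb'
   3  s[1:],s[20:]  1  'a'
   4  s[20:],s[9:]  3  'aba'
   5  s[9:],s[18:]  3  'aba'
   6  s[18:],s[12:]  2  'ab'
   7  s[12:],s[2:]  6  'abbbbb'
   8  s[2:],s[21:]  0  ''
   9  s[21:],s[10:]  2  'ba'
  10  s[10:],s[0:]  8  'baabbbbb'
  11  s[0:],s[19:]  2  'ba'
  12  s[19:],s[8:]  4  'baba'
  13  s[8:],s[17:]  4  'baba'
  14  s[17:],s[7:]  1  'b'
  15  s[7:],s[16:]  5  'bbaba'
  16  s[16:],s[6:]  2  'bb'
  17  s[6:],s[15:]  6  'bbbaba'
  18  s[15:],s[5:]  3  'bbb'
  19  s[5:],s[14:]  7  'bbbbaba'
  20  s[14:],s[4:]  4  'bbbb'
  21  s[4:],s[13:]  8  'bbbbbaba'
  22  s[13:],s[3:]  5  'bbbbb'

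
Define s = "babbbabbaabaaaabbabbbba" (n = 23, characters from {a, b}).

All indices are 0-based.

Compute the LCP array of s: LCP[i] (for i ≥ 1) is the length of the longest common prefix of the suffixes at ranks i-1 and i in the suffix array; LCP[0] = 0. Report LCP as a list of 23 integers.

[0, 1, 3, 2, 3, 1, 2, 4, 3, 4, 0, 2, 3, 2, 4, 5, 1, 3, 3, 5, 2, 4, 3]

rank→(start, suffix):
  0 → (22, 'a')
  1 → (11, 'aaaabbabbbba')
  2 → (12, 'aaabbabbbba')
  3 → (8, 'aabaaaabbabbbba')
  4 → (13, 'aabbabbbba')
  5 → (9, 'abaaaabbabbbba')
  6 → (5, 'abbaabaaaabbabbbba')
  7 → (14, 'abbabbbba')
  8 → (1, 'abbbabbaabaaaabbabbbba')
  9 → (17, 'abbbba')
  10 → (21, 'ba')
  11 → (10, 'baaaabbabbbba')
  12 → (7, 'baabaaaabbabbbba')
  13 → (4, 'babbaabaaaabbabbbba')
  14 → (0, 'babbbabbaabaaaabbabbbba')
  15 → (16, 'babbbba')
  16 → (20, 'bba')
  17 → (6, 'bbaabaaaabbabbbba')
  18 → (3, 'bbabbaabaaaabbabbbba')
  19 → (15, 'bbabbbba')
  20 → (19, 'bbba')
  21 → (2, 'bbbabbaabaaaabbabbbba')
  22 → (18, 'bbbba')

SA = [22, 11, 12, 8, 13, 9, 5, 14, 1, 17, 21, 10, 7, 4, 0, 16, 20, 6, 3, 15, 19, 2, 18]
[i] adj suffixes → lcp
  [1] 22/11 → 1 ('a')
  [2] 11/12 → 3 ('aaa')
  [3] 12/8 → 2 ('aa')
  [4] 8/13 → 3 ('aab')
  [5] 13/9 → 1 ('a')
  [6] 9/5 → 2 ('ab')
  [7] 5/14 → 4 ('abba')
  [8] 14/1 → 3 ('abb')
  [9] 1/17 → 4 ('abbb')
  [10] 17/21 → 0 ('')
  [11] 21/10 → 2 ('ba')
  [12] 10/7 → 3 ('baa')
  [13] 7/4 → 2 ('ba')
  [14] 4/0 → 4 ('babb')
  [15] 0/16 → 5 ('babbb')
  [16] 16/20 → 1 ('b')
  [17] 20/6 → 3 ('bba')
  [18] 6/3 → 3 ('bba')
  [19] 3/15 → 5 ('bbabb')
  [20] 15/19 → 2 ('bb')
  [21] 19/2 → 4 ('bbba')
  [22] 2/18 → 3 ('bbb')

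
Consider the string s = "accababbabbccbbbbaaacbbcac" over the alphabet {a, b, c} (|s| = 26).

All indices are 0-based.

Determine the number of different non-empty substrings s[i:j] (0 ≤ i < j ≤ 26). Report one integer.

305

sorted suffixes:
  #0 SA[0]=17  'aaacbbcac'
  #1 SA[1]=18  'aacbbcac'
  #2 SA[2]=3  'ababbabbccbbbbaaacbbcac'
  #3 SA[3]=5  'abbabbccbbbbaaacbbcac'
  #4 SA[4]=8  'abbccbbbbaaacbbcac'
  #5 SA[5]=24  'ac'
  #6 SA[6]=19  'acbbcac'
  #7 SA[7]=0  'accababbabbccbbbbaaacbbcac'
  #8 SA[8]=16  'baaacbbcac'
  #9 SA[9]=4  'babbabbccbbbbaaacbbcac'
  #10 SA[10]=7  'babbccbbbbaaacbbcac'
  #11 SA[11]=15  'bbaaacbbcac'
  #12 SA[12]=6  'bbabbccbbbbaaacbbcac'
  #13 SA[13]=14  'bbbaaacbbcac'
  #14 SA[14]=13  'bbbbaaacbbcac'
  #15 SA[15]=21  'bbcac'
  #16 SA[16]=9  'bbccbbbbaaacbbcac'
  #17 SA[17]=22  'bcac'
  #18 SA[18]=10  'bccbbbbaaacbbcac'
  #19 SA[19]=25  'c'
  #20 SA[20]=2  'cababbabbccbbbbaaacbbcac'
  #21 SA[21]=23  'cac'
  #22 SA[22]=12  'cbbbbaaacbbcac'
  #23 SA[23]=20  'cbbcac'
  #24 SA[24]=1  'ccababbabbccbbbbaaacbbcac'
  #25 SA[25]=11  'ccbbbbaaacbbcac'

SA = [17, 18, 3, 5, 8, 24, 19, 0, 16, 4, 7, 15, 6, 14, 13, 21, 9, 22, 10, 25, 2, 23, 12, 20, 1, 11]
rank  pair      lcp
   1  s[17:],s[18:]  2  'aa'
   2  s[18:],s[3:]  1  'a'
   3  s[3:],s[5:]  2  'ab'
   4  s[5:],s[8:]  3  'abb'
   5  s[8:],s[24:]  1  'a'
   6  s[24:],s[19:]  2  'ac'
   7  s[19:],s[0:]  2  'ac'
   8  s[0:],s[16:]  0  ''
   9  s[16:],s[4:]  2  'ba'
  10  s[4:],s[7:]  4  'babb'
  11  s[7:],s[15:]  1  'b'
  12  s[15:],s[6:]  3  'bba'
  13  s[6:],s[14:]  2  'bb'
  14  s[14:],s[13:]  3  'bbb'
  15  s[13:],s[21:]  2  'bb'
  16  s[21:],s[9:]  3  'bbc'
  17  s[9:],s[22:]  1  'b'
  18  s[22:],s[10:]  2  'bc'
  19  s[10:],s[25:]  0  ''
  20  s[25:],s[2:]  1  'c'
  21  s[2:],s[23:]  2  'ca'
  22  s[23:],s[12:]  1  'c'
  23  s[12:],s[20:]  3  'cbb'
  24  s[20:],s[1:]  1  'c'
  25  s[1:],s[11:]  2  'cc'

n(n+1)/2 = 26·27/2 = 351
Σ LCP = 0 + 2 + 1 + 2 + 3 + 1 + 2 + 2 + 0 + 2 + 4 + 1 + 3 + 2 + 3 + 2 + 3 + 1 + 2 + 0 + 1 + 2 + 1 + 3 + 1 + 2 = 46
distinct = 351 − 46 = 305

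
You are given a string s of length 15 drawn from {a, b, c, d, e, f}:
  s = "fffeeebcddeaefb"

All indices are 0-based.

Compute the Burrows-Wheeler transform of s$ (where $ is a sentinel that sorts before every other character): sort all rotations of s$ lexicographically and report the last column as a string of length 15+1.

rank  rotation          last
    0  $fffeeebcddeaefb  b
    1  aefb$fffeeebcdde  e
    2  b$fffeeebcddeaef  f
    3  bcddeaefb$fffeee  e
    4  cddeaefb$fffeeeb  b
    5  ddeaefb$fffeeebc  c
    6  deaefb$fffeeebcd  d
    7  eaefb$fffeeebcdd  d
    8  ebcddeaefb$fffee  e
    9  eebcddeaefb$fffe  e
   10  eeebcddeaefb$fff  f
   11  efb$fffeeebcddea  a
   12  fb$fffeeebcddeae  e
   13  feeebcddeaefb$ff  f
   14  ffeeebcddeaefb$f  f
   15  fffeeebcddeaefb$  $

befebcddeefaeff$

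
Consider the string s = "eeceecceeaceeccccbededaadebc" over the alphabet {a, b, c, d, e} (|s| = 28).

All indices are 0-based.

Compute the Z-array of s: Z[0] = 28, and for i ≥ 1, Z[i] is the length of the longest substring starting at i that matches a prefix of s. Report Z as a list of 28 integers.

Z[0]=28
i=1: outside box; Z[1]=1 scan→box=[1,2)
i=2: outside box; Z[2]=0
i=3: outside box; Z[3]=3 scan→box=[3,6)
i=4: min(r-i=2, Z[1]=1)=1; Z[4]=1
i=5: min(r-i=1, Z[2]=0)=0; Z[5]=0
i=6: outside box; Z[6]=0
i=7: outside box; Z[7]=2 scan→box=[7,9)
i=8: min(r-i=1, Z[1]=1)=1; Z[8]=1
i=9: outside box; Z[9]=0
i=10: outside box; Z[10]=0
i=11: outside box; Z[11]=3 scan→box=[11,14)
i=12: min(r-i=2, Z[1]=1)=1; Z[12]=1
i=13: min(r-i=1, Z[2]=0)=0; Z[13]=0
i=14: outside box; Z[14]=0
i=15: outside box; Z[15]=0
i=16: outside box; Z[16]=0
i=17: outside box; Z[17]=0
i=18: outside box; Z[18]=1 scan→box=[18,19)
i=19: outside box; Z[19]=0
i=20: outside box; Z[20]=1 scan→box=[20,21)
i=21: outside box; Z[21]=0
i=22: outside box; Z[22]=0
i=23: outside box; Z[23]=0
i=24: outside box; Z[24]=0
i=25: outside box; Z[25]=1 scan→box=[25,26)
i=26: outside box; Z[26]=0
i=27: outside box; Z[27]=0

[28, 1, 0, 3, 1, 0, 0, 2, 1, 0, 0, 3, 1, 0, 0, 0, 0, 0, 1, 0, 1, 0, 0, 0, 0, 1, 0, 0]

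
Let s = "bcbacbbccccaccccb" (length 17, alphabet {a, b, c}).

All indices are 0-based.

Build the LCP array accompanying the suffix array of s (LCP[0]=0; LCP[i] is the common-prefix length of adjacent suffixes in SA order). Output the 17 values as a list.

[0, 2, 0, 1, 1, 1, 2, 0, 1, 2, 2, 1, 2, 2, 3, 3, 4]

rank→(start, suffix):
  0 → (3, 'acbbccccaccccb')
  1 → (11, 'accccb')
  2 → (16, 'b')
  3 → (2, 'bacbbccccaccccb')
  4 → (5, 'bbccccaccccb')
  5 → (0, 'bcbacbbccccaccccb')
  6 → (6, 'bccccaccccb')
  7 → (10, 'caccccb')
  8 → (15, 'cb')
  9 → (1, 'cbacbbccccaccccb')
  10 → (4, 'cbbccccaccccb')
  11 → (9, 'ccaccccb')
  12 → (14, 'ccb')
  13 → (8, 'cccaccccb')
  14 → (13, 'cccb')
  15 → (7, 'ccccaccccb')
  16 → (12, 'ccccb')

SA = [3, 11, 16, 2, 5, 0, 6, 10, 15, 1, 4, 9, 14, 8, 13, 7, 12]
i: (SA[i-1],SA[i]) lcp shared
  1: (3,11) 2 'ac'
  2: (11,16) 0 ''
  3: (16,2) 1 'b'
  4: (2,5) 1 'b'
  5: (5,0) 1 'b'
  6: (0,6) 2 'bc'
  7: (6,10) 0 ''
  8: (10,15) 1 'c'
  9: (15,1) 2 'cb'
  10: (1,4) 2 'cb'
  11: (4,9) 1 'c'
  12: (9,14) 2 'cc'
  13: (14,8) 2 'cc'
  14: (8,13) 3 'ccc'
  15: (13,7) 3 'ccc'
  16: (7,12) 4 'cccc'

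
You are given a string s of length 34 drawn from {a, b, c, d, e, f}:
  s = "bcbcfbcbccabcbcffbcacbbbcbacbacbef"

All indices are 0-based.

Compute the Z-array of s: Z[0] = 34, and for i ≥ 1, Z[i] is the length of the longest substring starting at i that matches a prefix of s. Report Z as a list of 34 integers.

[34, 0, 2, 0, 0, 4, 0, 2, 0, 0, 0, 5, 0, 2, 0, 0, 0, 2, 0, 0, 0, 1, 1, 3, 0, 1, 0, 0, 1, 0, 0, 1, 0, 0]

Z[0]=34
i=1: fresh scan; Z[1]=0
i=2: fresh scan; Z[2]=2 extend→box=[2,4)
i=3: min(r-i=1, Z[1]=0)=0; Z[3]=0
i=4: fresh scan; Z[4]=0
i=5: fresh scan; Z[5]=4 extend→box=[5,9)
i=6: min(r-i=3, Z[1]=0)=0; Z[6]=0
i=7: min(r-i=2, Z[2]=2)=2; Z[7]=2
i=8: min(r-i=1, Z[3]=0)=0; Z[8]=0
i=9: fresh scan; Z[9]=0
i=10: fresh scan; Z[10]=0
i=11: fresh scan; Z[11]=5 extend→box=[11,16)
i=12: min(r-i=4, Z[1]=0)=0; Z[12]=0
i=13: min(r-i=3, Z[2]=2)=2; Z[13]=2
i=14: min(r-i=2, Z[3]=0)=0; Z[14]=0
i=15: min(r-i=1, Z[4]=0)=0; Z[15]=0
i=16: fresh scan; Z[16]=0
i=17: fresh scan; Z[17]=2 extend→box=[17,19)
i=18: min(r-i=1, Z[1]=0)=0; Z[18]=0
i=19: fresh scan; Z[19]=0
i=20: fresh scan; Z[20]=0
i=21: fresh scan; Z[21]=1 extend→box=[21,22)
i=22: fresh scan; Z[22]=1 extend→box=[22,23)
i=23: fresh scan; Z[23]=3 extend→box=[23,26)
i=24: min(r-i=2, Z[1]=0)=0; Z[24]=0
i=25: min(r-i=1, Z[2]=2)=1; Z[25]=1
i=26: fresh scan; Z[26]=0
i=27: fresh scan; Z[27]=0
i=28: fresh scan; Z[28]=1 extend→box=[28,29)
i=29: fresh scan; Z[29]=0
i=30: fresh scan; Z[30]=0
i=31: fresh scan; Z[31]=1 extend→box=[31,32)
i=32: fresh scan; Z[32]=0
i=33: fresh scan; Z[33]=0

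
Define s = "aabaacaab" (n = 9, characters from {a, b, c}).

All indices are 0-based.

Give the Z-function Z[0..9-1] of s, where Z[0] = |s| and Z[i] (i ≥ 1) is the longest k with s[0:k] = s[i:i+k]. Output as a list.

Z[0]=9
i=1: i≥r, start 0; Z[1]=1 scan→box=[1,2)
i=2: i≥r, start 0; Z[2]=0
i=3: i≥r, start 0; Z[3]=2 scan→box=[3,5)
i=4: min(r-i=1, Z[1]=1)=1; Z[4]=1
i=5: i≥r, start 0; Z[5]=0
i=6: i≥r, start 0; Z[6]=3 scan→box=[6,9)
i=7: min(r-i=2, Z[1]=1)=1; Z[7]=1
i=8: min(r-i=1, Z[2]=0)=0; Z[8]=0

[9, 1, 0, 2, 1, 0, 3, 1, 0]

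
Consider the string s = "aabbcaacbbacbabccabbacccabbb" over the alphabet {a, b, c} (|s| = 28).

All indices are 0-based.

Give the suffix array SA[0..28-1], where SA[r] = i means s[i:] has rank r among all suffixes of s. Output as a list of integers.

[0, 5, 17, 24, 1, 13, 10, 6, 20, 27, 12, 9, 19, 26, 8, 18, 25, 2, 3, 14, 4, 16, 23, 11, 7, 15, 22, 21]

rank | idx | suffix
   0 |   0 | aabbcaacbbacbabccabbacccabbb
   1 |   5 | aacbbacbabccabbacccabbb
   2 |  17 | abbacccabbb
   3 |  24 | abbb
   4 |   1 | abbcaacbbacbabccabbacccabbb
   5 |  13 | abccabbacccabbb
   6 |  10 | acbabccabbacccabbb
   7 |   6 | acbbacbabccabbacccabbb
   8 |  20 | acccabbb
   9 |  27 | b
  10 |  12 | babccabbacccabbb
  11 |   9 | bacbabccabbacccabbb
  12 |  19 | bacccabbb
  13 |  26 | bb
  14 |   8 | bbacbabccabbacccabbb
  15 |  18 | bbacccabbb
  16 |  25 | bbb
  17 |   2 | bbcaacbbacbabccabbacccabbb
  18 |   3 | bcaacbbacbabccabbacccabbb
  19 |  14 | bccabbacccabbb
  20 |   4 | caacbbacbabccabbacccabbb
  21 |  16 | cabbacccabbb
  22 |  23 | cabbb
  23 |  11 | cbabccabbacccabbb
  24 |   7 | cbbacbabccabbacccabbb
  25 |  15 | ccabbacccabbb
  26 |  22 | ccabbb
  27 |  21 | cccabbb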